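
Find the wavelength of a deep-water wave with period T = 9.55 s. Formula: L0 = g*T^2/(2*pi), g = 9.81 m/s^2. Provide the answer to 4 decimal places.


L0 = g * T^2 / (2 * pi)
L0 = 9.81 * 9.55^2 / (2 * pi)
L0 = 9.81 * 91.2025 / 6.28319
L0 = 894.6965 / 6.28319
L0 = 142.3954 m

142.3954


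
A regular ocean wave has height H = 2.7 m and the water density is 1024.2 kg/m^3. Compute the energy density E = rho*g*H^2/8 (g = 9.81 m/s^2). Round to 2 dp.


E = (1/8) * rho * g * H^2
E = (1/8) * 1024.2 * 9.81 * 2.7^2
E = 0.125 * 1024.2 * 9.81 * 7.2900
E = 9155.70 J/m^2

9155.70


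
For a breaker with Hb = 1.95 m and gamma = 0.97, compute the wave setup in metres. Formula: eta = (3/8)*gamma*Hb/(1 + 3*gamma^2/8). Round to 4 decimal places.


eta = (3/8) * gamma * Hb / (1 + 3*gamma^2/8)
Numerator = (3/8) * 0.97 * 1.95 = 0.709313
Denominator = 1 + 3*0.97^2/8 = 1 + 0.352838 = 1.352838
eta = 0.709313 / 1.352838
eta = 0.5243 m

0.5243


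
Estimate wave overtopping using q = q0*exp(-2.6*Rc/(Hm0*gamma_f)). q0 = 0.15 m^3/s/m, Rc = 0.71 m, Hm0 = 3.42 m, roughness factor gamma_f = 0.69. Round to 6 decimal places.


q = q0 * exp(-2.6 * Rc / (Hm0 * gamma_f))
Exponent = -2.6 * 0.71 / (3.42 * 0.69)
= -2.6 * 0.71 / 2.3598
= -0.782270
exp(-0.782270) = 0.457367
q = 0.15 * 0.457367
q = 0.068605 m^3/s/m

0.068605


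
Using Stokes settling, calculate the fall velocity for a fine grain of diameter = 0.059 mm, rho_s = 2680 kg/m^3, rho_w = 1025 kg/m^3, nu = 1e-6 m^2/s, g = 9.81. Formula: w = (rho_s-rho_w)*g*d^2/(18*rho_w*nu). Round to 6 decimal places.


w = (rho_s - rho_w) * g * d^2 / (18 * rho_w * nu)
d = 0.059 mm = 0.000059 m
rho_s - rho_w = 2680 - 1025 = 1655
Numerator = 1655 * 9.81 * (0.000059)^2 = 0.000056515950
Denominator = 18 * 1025 * 1e-6 = 0.018450
w = 0.003063 m/s

0.003063


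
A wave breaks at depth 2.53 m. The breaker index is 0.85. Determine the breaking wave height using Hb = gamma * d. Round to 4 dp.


Hb = gamma * d
Hb = 0.85 * 2.53
Hb = 2.1505 m

2.1505


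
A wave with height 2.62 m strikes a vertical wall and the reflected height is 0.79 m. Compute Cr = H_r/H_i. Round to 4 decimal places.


Cr = H_r / H_i
Cr = 0.79 / 2.62
Cr = 0.3015

0.3015


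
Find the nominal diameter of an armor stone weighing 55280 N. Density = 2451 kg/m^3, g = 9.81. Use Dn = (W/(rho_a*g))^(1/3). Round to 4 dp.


V = W / (rho_a * g)
V = 55280 / (2451 * 9.81)
V = 55280 / 24044.31
V = 2.299089 m^3
Dn = V^(1/3) = 2.299089^(1/3)
Dn = 1.3198 m

1.3198


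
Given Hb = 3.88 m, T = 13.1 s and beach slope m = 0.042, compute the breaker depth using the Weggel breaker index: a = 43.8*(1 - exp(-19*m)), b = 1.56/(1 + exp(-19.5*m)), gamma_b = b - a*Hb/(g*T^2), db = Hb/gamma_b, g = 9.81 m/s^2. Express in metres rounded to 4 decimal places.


a = 43.8 * (1 - exp(-19 * m))
exp(-19 * 0.042) = exp(-0.7980) = 0.450229
a = 43.8 * (1 - 0.450229) = 24.079991
b = 1.56 / (1 + exp(-19.5 * m))
exp(-19.5 * 0.042) = exp(-0.8190) = 0.440872
b = 1.56 / (1 + 0.440872) = 1.082677
Hb / (g * T^2) = 3.88 / (9.81 * 13.1^2) = 3.88 / 1683.4941 = 0.00230473
gamma_b = b - a * Hb/(g*T^2) = 1.082677 - 24.079991 * 0.00230473 = 1.027180
db = Hb / gamma_b = 3.88 / 1.027180
db = 3.7773 m

3.7773


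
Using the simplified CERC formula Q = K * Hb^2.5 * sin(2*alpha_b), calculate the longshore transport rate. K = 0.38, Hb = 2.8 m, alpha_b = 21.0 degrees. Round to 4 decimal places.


Q = K * Hb^2.5 * sin(2 * alpha_b)
Hb^2.5 = 2.8^2.5 = 13.118829
sin(2 * 21.0) = sin(42.0) = 0.669131
Q = 0.38 * 13.118829 * 0.669131
Q = 3.3357 m^3/s

3.3357


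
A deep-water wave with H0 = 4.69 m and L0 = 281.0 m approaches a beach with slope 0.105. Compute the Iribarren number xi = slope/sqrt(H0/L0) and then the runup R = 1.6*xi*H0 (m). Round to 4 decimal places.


xi = slope / sqrt(H0/L0)
H0/L0 = 4.69/281.0 = 0.016690
sqrt(0.016690) = 0.129191
xi = 0.105 / 0.129191 = 0.812748
R = 1.6 * xi * H0 = 1.6 * 0.812748 * 4.69
R = 6.0989 m

6.0989


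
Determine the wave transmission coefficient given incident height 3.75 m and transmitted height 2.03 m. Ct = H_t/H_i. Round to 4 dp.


Ct = H_t / H_i
Ct = 2.03 / 3.75
Ct = 0.5413

0.5413


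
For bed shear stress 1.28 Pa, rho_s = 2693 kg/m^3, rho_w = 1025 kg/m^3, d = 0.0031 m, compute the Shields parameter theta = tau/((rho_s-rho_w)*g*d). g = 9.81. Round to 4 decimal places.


theta = tau / ((rho_s - rho_w) * g * d)
rho_s - rho_w = 2693 - 1025 = 1668
Denominator = 1668 * 9.81 * 0.0031 = 50.725548
theta = 1.28 / 50.725548
theta = 0.0252

0.0252


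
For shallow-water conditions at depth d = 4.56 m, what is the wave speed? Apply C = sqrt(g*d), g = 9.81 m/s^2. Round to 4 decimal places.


Using the shallow-water approximation:
C = sqrt(g * d) = sqrt(9.81 * 4.56)
C = sqrt(44.7336)
C = 6.6883 m/s

6.6883


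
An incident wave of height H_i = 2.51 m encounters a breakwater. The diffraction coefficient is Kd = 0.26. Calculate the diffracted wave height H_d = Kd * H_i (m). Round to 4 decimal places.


H_d = Kd * H_i
H_d = 0.26 * 2.51
H_d = 0.6526 m

0.6526


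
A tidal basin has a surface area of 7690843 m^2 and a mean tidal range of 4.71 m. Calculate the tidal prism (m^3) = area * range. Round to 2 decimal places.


Tidal prism = Area * Tidal range
P = 7690843 * 4.71
P = 36223870.53 m^3

36223870.53


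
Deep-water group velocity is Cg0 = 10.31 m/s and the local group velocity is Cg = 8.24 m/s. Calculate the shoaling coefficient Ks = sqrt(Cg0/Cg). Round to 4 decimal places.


Ks = sqrt(Cg0 / Cg)
Ks = sqrt(10.31 / 8.24)
Ks = sqrt(1.2512)
Ks = 1.1186

1.1186


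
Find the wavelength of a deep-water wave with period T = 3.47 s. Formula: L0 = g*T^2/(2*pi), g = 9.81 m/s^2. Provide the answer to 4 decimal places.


L0 = g * T^2 / (2 * pi)
L0 = 9.81 * 3.47^2 / (2 * pi)
L0 = 9.81 * 12.0409 / 6.28319
L0 = 118.1212 / 6.28319
L0 = 18.7996 m

18.7996


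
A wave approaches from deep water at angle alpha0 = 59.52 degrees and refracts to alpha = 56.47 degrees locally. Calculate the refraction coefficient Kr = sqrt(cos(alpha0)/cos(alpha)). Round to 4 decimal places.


Kr = sqrt(cos(alpha0) / cos(alpha))
cos(59.52) = 0.507238
cos(56.47) = 0.552374
Kr = sqrt(0.507238 / 0.552374)
Kr = sqrt(0.918287)
Kr = 0.9583

0.9583


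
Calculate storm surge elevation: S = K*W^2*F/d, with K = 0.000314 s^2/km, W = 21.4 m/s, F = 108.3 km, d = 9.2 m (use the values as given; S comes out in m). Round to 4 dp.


S = K * W^2 * F / d
W^2 = 21.4^2 = 457.96
S = 0.000314 * 457.96 * 108.3 / 9.2
Numerator = 0.000314 * 457.96 * 108.3 = 15.573479
S = 15.573479 / 9.2 = 1.6928 m

1.6928


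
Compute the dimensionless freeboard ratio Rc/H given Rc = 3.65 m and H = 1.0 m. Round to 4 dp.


Relative freeboard = Rc / H
= 3.65 / 1.0
= 3.6500

3.6500


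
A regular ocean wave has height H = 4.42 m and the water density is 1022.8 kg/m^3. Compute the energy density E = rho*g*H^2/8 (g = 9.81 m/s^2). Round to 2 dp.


E = (1/8) * rho * g * H^2
E = (1/8) * 1022.8 * 9.81 * 4.42^2
E = 0.125 * 1022.8 * 9.81 * 19.5364
E = 24502.72 J/m^2

24502.72


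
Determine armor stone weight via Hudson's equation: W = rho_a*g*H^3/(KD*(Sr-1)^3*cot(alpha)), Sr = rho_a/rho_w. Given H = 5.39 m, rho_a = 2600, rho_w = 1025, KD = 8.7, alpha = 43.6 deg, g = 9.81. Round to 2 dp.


Sr = rho_a / rho_w = 2600 / 1025 = 2.536585
(Sr - 1) = 1.536585
(Sr - 1)^3 = 3.628023
cot(43.6) = 1 / tan(43.6) = 1 / 0.952287 = 1.050103
Numerator = 2600 * 9.81 * 5.39^3 = 3994005.4294
Denominator = 8.7 * 3.628023 * 1.050103 = 33.145259
W = 3994005.4294 / 33.145259
W = 120500.05 N

120500.05


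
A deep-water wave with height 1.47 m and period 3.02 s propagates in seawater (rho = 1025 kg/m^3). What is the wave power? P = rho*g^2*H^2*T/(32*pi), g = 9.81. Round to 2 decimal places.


P = rho * g^2 * H^2 * T / (32 * pi)
P = 1025 * 9.81^2 * 1.47^2 * 3.02 / (32 * pi)
P = 1025 * 96.2361 * 2.1609 * 3.02 / 100.53096
P = 6403.30 W/m

6403.30


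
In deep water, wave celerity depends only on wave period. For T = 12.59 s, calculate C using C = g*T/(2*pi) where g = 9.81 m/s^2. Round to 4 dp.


We use the deep-water celerity formula:
C = g * T / (2 * pi)
C = 9.81 * 12.59 / (2 * 3.14159...)
C = 123.507900 / 6.283185
C = 19.6569 m/s

19.6569


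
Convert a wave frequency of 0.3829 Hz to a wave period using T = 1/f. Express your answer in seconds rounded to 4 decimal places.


T = 1 / f
T = 1 / 0.3829
T = 2.6116 s

2.6116


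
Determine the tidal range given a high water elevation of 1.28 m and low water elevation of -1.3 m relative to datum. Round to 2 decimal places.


Tidal range = High water - Low water
Tidal range = 1.28 - (-1.3)
Tidal range = 2.58 m

2.58


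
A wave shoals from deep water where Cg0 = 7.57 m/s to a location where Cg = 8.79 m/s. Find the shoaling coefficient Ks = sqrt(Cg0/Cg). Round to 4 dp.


Ks = sqrt(Cg0 / Cg)
Ks = sqrt(7.57 / 8.79)
Ks = sqrt(0.8612)
Ks = 0.9280

0.9280


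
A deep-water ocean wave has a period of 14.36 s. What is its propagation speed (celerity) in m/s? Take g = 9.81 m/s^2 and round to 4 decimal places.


We use the deep-water celerity formula:
C = g * T / (2 * pi)
C = 9.81 * 14.36 / (2 * 3.14159...)
C = 140.871600 / 6.283185
C = 22.4204 m/s

22.4204


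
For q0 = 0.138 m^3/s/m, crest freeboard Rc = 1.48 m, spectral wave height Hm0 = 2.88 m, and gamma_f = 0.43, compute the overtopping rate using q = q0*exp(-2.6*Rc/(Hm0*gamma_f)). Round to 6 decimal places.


q = q0 * exp(-2.6 * Rc / (Hm0 * gamma_f))
Exponent = -2.6 * 1.48 / (2.88 * 0.43)
= -2.6 * 1.48 / 1.2384
= -3.107235
exp(-3.107235) = 0.044724
q = 0.138 * 0.044724
q = 0.006172 m^3/s/m

0.006172


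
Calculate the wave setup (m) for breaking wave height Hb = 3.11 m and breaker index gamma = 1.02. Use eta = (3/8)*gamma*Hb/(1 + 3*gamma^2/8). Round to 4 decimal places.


eta = (3/8) * gamma * Hb / (1 + 3*gamma^2/8)
Numerator = (3/8) * 1.02 * 3.11 = 1.189575
Denominator = 1 + 3*1.02^2/8 = 1 + 0.390150 = 1.390150
eta = 1.189575 / 1.390150
eta = 0.8557 m

0.8557


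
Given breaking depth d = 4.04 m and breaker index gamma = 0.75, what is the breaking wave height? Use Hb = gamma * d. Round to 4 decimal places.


Hb = gamma * d
Hb = 0.75 * 4.04
Hb = 3.0300 m

3.0300


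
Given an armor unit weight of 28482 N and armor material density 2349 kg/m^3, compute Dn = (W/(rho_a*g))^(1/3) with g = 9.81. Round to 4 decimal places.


V = W / (rho_a * g)
V = 28482 / (2349 * 9.81)
V = 28482 / 23043.69
V = 1.236000 m^3
Dn = V^(1/3) = 1.236000^(1/3)
Dn = 1.0732 m

1.0732


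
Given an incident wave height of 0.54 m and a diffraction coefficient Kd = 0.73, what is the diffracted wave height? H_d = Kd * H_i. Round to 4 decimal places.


H_d = Kd * H_i
H_d = 0.73 * 0.54
H_d = 0.3942 m

0.3942


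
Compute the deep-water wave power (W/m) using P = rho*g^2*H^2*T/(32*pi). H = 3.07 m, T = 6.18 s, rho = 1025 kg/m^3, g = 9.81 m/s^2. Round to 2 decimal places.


P = rho * g^2 * H^2 * T / (32 * pi)
P = 1025 * 9.81^2 * 3.07^2 * 6.18 / (32 * pi)
P = 1025 * 96.2361 * 9.4249 * 6.18 / 100.53096
P = 57151.45 W/m

57151.45


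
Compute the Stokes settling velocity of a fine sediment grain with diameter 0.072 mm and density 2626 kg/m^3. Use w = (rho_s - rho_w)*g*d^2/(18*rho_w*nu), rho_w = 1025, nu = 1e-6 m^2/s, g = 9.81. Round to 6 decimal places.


w = (rho_s - rho_w) * g * d^2 / (18 * rho_w * nu)
d = 0.072 mm = 0.000072 m
rho_s - rho_w = 2626 - 1025 = 1601
Numerator = 1601 * 9.81 * (0.000072)^2 = 0.000081418919
Denominator = 18 * 1025 * 1e-6 = 0.018450
w = 0.004413 m/s

0.004413


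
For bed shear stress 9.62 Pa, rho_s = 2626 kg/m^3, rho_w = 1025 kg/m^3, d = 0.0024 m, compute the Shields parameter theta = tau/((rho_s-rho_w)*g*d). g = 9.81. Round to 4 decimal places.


theta = tau / ((rho_s - rho_w) * g * d)
rho_s - rho_w = 2626 - 1025 = 1601
Denominator = 1601 * 9.81 * 0.0024 = 37.693944
theta = 9.62 / 37.693944
theta = 0.2552

0.2552


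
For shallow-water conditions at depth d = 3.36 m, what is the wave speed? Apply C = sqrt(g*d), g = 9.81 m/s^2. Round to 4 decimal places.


Using the shallow-water approximation:
C = sqrt(g * d) = sqrt(9.81 * 3.36)
C = sqrt(32.9616)
C = 5.7412 m/s

5.7412


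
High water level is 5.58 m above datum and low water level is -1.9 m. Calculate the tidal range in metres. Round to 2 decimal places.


Tidal range = High water - Low water
Tidal range = 5.58 - (-1.9)
Tidal range = 7.48 m

7.48


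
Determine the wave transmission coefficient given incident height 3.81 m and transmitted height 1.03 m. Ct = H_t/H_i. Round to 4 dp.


Ct = H_t / H_i
Ct = 1.03 / 3.81
Ct = 0.2703

0.2703


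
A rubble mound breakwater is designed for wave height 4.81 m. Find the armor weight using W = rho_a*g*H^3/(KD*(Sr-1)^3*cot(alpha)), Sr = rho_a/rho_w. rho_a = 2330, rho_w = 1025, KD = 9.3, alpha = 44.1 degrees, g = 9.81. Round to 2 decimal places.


Sr = rho_a / rho_w = 2330 / 1025 = 2.273171
(Sr - 1) = 1.273171
(Sr - 1)^3 = 2.063764
cot(44.1) = 1 / tan(44.1) = 1 / 0.969067 = 1.031920
Numerator = 2330 * 9.81 * 4.81^3 = 2543666.4247
Denominator = 9.3 * 2.063764 * 1.031920 = 19.805641
W = 2543666.4247 / 19.805641
W = 128431.41 N

128431.41


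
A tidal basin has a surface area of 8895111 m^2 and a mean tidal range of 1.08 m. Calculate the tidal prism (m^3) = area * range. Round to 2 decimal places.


Tidal prism = Area * Tidal range
P = 8895111 * 1.08
P = 9606719.88 m^3

9606719.88


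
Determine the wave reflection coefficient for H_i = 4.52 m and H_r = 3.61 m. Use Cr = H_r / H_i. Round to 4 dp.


Cr = H_r / H_i
Cr = 3.61 / 4.52
Cr = 0.7987

0.7987


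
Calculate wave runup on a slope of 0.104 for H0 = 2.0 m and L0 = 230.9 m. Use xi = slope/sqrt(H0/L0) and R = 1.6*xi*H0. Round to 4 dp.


xi = slope / sqrt(H0/L0)
H0/L0 = 2.0/230.9 = 0.008662
sqrt(0.008662) = 0.093069
xi = 0.104 / 0.093069 = 1.117456
R = 1.6 * xi * H0 = 1.6 * 1.117456 * 2.0
R = 3.5759 m

3.5759


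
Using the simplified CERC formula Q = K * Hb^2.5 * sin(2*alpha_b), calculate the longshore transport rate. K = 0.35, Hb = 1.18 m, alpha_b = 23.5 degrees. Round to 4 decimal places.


Q = K * Hb^2.5 * sin(2 * alpha_b)
Hb^2.5 = 1.18^2.5 = 1.512534
sin(2 * 23.5) = sin(47.0) = 0.731354
Q = 0.35 * 1.512534 * 0.731354
Q = 0.3872 m^3/s

0.3872


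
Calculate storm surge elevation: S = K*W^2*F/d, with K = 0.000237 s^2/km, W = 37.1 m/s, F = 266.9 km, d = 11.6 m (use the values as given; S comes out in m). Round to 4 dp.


S = K * W^2 * F / d
W^2 = 37.1^2 = 1376.41
S = 0.000237 * 1376.41 * 266.9 / 11.6
Numerator = 0.000237 * 1376.41 * 266.9 = 87.065227
S = 87.065227 / 11.6 = 7.5056 m

7.5056


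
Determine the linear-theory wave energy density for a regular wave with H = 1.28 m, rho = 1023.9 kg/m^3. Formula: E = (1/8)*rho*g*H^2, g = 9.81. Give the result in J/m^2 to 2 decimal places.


E = (1/8) * rho * g * H^2
E = (1/8) * 1023.9 * 9.81 * 1.28^2
E = 0.125 * 1023.9 * 9.81 * 1.6384
E = 2057.11 J/m^2

2057.11


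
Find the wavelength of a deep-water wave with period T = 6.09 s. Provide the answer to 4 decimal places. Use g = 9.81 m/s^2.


L0 = g * T^2 / (2 * pi)
L0 = 9.81 * 6.09^2 / (2 * pi)
L0 = 9.81 * 37.0881 / 6.28319
L0 = 363.8343 / 6.28319
L0 = 57.9060 m

57.9060


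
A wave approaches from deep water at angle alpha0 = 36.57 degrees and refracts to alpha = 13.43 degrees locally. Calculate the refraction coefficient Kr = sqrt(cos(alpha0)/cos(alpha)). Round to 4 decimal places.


Kr = sqrt(cos(alpha0) / cos(alpha))
cos(36.57) = 0.803130
cos(13.43) = 0.972654
Kr = sqrt(0.803130 / 0.972654)
Kr = sqrt(0.825709)
Kr = 0.9087

0.9087


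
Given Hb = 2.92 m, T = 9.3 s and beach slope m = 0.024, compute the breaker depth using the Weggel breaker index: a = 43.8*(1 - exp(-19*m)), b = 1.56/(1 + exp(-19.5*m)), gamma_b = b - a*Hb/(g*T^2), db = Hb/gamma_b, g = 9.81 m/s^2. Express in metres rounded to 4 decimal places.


a = 43.8 * (1 - exp(-19 * m))
exp(-19 * 0.024) = exp(-0.4560) = 0.633814
a = 43.8 * (1 - 0.633814) = 16.038954
b = 1.56 / (1 + exp(-19.5 * m))
exp(-19.5 * 0.024) = exp(-0.4680) = 0.626254
b = 1.56 / (1 + 0.626254) = 0.959260
Hb / (g * T^2) = 2.92 / (9.81 * 9.3^2) = 2.92 / 848.4669 = 0.00344150
gamma_b = b - a * Hb/(g*T^2) = 0.959260 - 16.038954 * 0.00344150 = 0.904062
db = Hb / gamma_b = 2.92 / 0.904062
db = 3.2299 m

3.2299


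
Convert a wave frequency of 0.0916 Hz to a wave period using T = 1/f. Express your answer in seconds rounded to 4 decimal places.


T = 1 / f
T = 1 / 0.0916
T = 10.9170 s

10.9170


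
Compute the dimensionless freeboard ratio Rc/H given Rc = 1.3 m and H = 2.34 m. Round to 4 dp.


Relative freeboard = Rc / H
= 1.3 / 2.34
= 0.5556

0.5556


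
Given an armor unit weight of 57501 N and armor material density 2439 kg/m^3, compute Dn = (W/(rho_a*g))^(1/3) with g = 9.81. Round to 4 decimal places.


V = W / (rho_a * g)
V = 57501 / (2439 * 9.81)
V = 57501 / 23926.59
V = 2.403226 m^3
Dn = V^(1/3) = 2.403226^(1/3)
Dn = 1.3395 m

1.3395


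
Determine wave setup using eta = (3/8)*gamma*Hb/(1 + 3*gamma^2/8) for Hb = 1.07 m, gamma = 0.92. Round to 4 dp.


eta = (3/8) * gamma * Hb / (1 + 3*gamma^2/8)
Numerator = (3/8) * 0.92 * 1.07 = 0.369150
Denominator = 1 + 3*0.92^2/8 = 1 + 0.317400 = 1.317400
eta = 0.369150 / 1.317400
eta = 0.2802 m

0.2802


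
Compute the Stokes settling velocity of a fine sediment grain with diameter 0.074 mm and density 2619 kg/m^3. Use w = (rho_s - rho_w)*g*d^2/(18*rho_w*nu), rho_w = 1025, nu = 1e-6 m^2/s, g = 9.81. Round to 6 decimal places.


w = (rho_s - rho_w) * g * d^2 / (18 * rho_w * nu)
d = 0.074 mm = 0.000074 m
rho_s - rho_w = 2619 - 1025 = 1594
Numerator = 1594 * 9.81 * (0.000074)^2 = 0.000085628979
Denominator = 18 * 1025 * 1e-6 = 0.018450
w = 0.004641 m/s

0.004641


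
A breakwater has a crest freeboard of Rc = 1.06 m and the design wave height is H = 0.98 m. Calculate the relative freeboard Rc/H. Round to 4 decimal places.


Relative freeboard = Rc / H
= 1.06 / 0.98
= 1.0816

1.0816


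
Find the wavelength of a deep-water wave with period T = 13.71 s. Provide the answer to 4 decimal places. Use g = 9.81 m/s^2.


L0 = g * T^2 / (2 * pi)
L0 = 9.81 * 13.71^2 / (2 * pi)
L0 = 9.81 * 187.9641 / 6.28319
L0 = 1843.9278 / 6.28319
L0 = 293.4702 m

293.4702


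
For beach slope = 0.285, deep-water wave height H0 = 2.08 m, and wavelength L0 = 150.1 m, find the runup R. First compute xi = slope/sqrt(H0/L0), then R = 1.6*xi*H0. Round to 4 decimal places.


xi = slope / sqrt(H0/L0)
H0/L0 = 2.08/150.1 = 0.013857
sqrt(0.013857) = 0.117718
xi = 0.285 / 0.117718 = 2.421049
R = 1.6 * xi * H0 = 1.6 * 2.421049 * 2.08
R = 8.0573 m

8.0573


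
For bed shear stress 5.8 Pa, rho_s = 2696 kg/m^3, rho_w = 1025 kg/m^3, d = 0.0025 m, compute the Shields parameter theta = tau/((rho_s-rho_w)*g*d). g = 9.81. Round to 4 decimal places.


theta = tau / ((rho_s - rho_w) * g * d)
rho_s - rho_w = 2696 - 1025 = 1671
Denominator = 1671 * 9.81 * 0.0025 = 40.981275
theta = 5.8 / 40.981275
theta = 0.1415

0.1415


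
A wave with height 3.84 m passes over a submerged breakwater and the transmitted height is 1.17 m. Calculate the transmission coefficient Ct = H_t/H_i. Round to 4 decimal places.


Ct = H_t / H_i
Ct = 1.17 / 3.84
Ct = 0.3047

0.3047


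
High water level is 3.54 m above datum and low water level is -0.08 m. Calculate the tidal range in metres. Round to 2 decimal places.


Tidal range = High water - Low water
Tidal range = 3.54 - (-0.08)
Tidal range = 3.62 m

3.62


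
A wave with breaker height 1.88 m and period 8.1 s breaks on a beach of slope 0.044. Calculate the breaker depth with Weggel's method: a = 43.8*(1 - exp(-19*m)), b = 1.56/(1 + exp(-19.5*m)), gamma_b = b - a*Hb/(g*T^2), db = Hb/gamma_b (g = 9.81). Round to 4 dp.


a = 43.8 * (1 - exp(-19 * m))
exp(-19 * 0.044) = exp(-0.8360) = 0.433441
a = 43.8 * (1 - 0.433441) = 24.815292
b = 1.56 / (1 + exp(-19.5 * m))
exp(-19.5 * 0.044) = exp(-0.8580) = 0.424009
b = 1.56 / (1 + 0.424009) = 1.095498
Hb / (g * T^2) = 1.88 / (9.81 * 8.1^2) = 1.88 / 643.6341 = 0.00292091
gamma_b = b - a * Hb/(g*T^2) = 1.095498 - 24.815292 * 0.00292091 = 1.023015
db = Hb / gamma_b = 1.88 / 1.023015
db = 1.8377 m

1.8377


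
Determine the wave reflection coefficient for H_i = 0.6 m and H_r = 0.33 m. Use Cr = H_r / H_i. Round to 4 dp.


Cr = H_r / H_i
Cr = 0.33 / 0.6
Cr = 0.5500

0.5500


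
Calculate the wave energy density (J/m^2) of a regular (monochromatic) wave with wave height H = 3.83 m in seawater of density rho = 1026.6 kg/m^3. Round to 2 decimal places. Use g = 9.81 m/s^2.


E = (1/8) * rho * g * H^2
E = (1/8) * 1026.6 * 9.81 * 3.83^2
E = 0.125 * 1026.6 * 9.81 * 14.6689
E = 18466.21 J/m^2

18466.21


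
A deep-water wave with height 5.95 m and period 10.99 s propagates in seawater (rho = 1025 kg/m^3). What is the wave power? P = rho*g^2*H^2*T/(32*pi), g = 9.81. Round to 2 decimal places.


P = rho * g^2 * H^2 * T / (32 * pi)
P = 1025 * 9.81^2 * 5.95^2 * 10.99 / (32 * pi)
P = 1025 * 96.2361 * 35.4025 * 10.99 / 100.53096
P = 381762.84 W/m

381762.84


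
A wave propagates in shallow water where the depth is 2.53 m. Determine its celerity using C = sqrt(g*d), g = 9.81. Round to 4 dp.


Using the shallow-water approximation:
C = sqrt(g * d) = sqrt(9.81 * 2.53)
C = sqrt(24.8193)
C = 4.9819 m/s

4.9819


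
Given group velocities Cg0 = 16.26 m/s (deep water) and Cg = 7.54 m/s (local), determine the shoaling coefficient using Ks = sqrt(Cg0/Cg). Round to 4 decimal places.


Ks = sqrt(Cg0 / Cg)
Ks = sqrt(16.26 / 7.54)
Ks = sqrt(2.1565)
Ks = 1.4685

1.4685


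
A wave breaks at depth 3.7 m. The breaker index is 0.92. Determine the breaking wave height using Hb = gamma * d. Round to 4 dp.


Hb = gamma * d
Hb = 0.92 * 3.7
Hb = 3.4040 m

3.4040


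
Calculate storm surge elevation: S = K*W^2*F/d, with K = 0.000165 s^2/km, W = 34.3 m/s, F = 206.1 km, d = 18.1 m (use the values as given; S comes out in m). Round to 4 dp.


S = K * W^2 * F / d
W^2 = 34.3^2 = 1176.49
S = 0.000165 * 1176.49 * 206.1 / 18.1
Numerator = 0.000165 * 1176.49 * 206.1 = 40.008307
S = 40.008307 / 18.1 = 2.2104 m

2.2104


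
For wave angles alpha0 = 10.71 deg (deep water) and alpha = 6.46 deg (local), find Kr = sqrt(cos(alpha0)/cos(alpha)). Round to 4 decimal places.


Kr = sqrt(cos(alpha0) / cos(alpha))
cos(10.71) = 0.982580
cos(6.46) = 0.993651
Kr = sqrt(0.982580 / 0.993651)
Kr = sqrt(0.988859)
Kr = 0.9944

0.9944


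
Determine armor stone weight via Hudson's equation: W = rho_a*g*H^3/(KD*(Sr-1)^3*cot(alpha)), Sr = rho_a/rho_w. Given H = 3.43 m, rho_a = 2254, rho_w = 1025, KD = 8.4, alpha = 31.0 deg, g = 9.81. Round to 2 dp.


Sr = rho_a / rho_w = 2254 / 1025 = 2.199024
(Sr - 1) = 1.199024
(Sr - 1)^3 = 1.723789
cot(31.0) = 1 / tan(31.0) = 1 / 0.600861 = 1.664279
Numerator = 2254 * 9.81 * 3.43^3 = 892288.4660
Denominator = 8.4 * 1.723789 * 1.664279 = 24.098477
W = 892288.4660 / 24.098477
W = 37026.76 N

37026.76


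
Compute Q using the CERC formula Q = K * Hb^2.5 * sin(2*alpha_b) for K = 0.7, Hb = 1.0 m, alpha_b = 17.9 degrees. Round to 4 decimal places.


Q = K * Hb^2.5 * sin(2 * alpha_b)
Hb^2.5 = 1.0^2.5 = 1.000000
sin(2 * 17.9) = sin(35.8) = 0.584958
Q = 0.7 * 1.000000 * 0.584958
Q = 0.4095 m^3/s

0.4095


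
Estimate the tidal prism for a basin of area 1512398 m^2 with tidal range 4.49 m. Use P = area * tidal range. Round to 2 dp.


Tidal prism = Area * Tidal range
P = 1512398 * 4.49
P = 6790667.02 m^3

6790667.02


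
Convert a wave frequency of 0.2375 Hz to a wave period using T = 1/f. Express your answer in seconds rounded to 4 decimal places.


T = 1 / f
T = 1 / 0.2375
T = 4.2105 s

4.2105


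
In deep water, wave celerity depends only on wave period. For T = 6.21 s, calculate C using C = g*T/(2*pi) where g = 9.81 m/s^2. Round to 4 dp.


We use the deep-water celerity formula:
C = g * T / (2 * pi)
C = 9.81 * 6.21 / (2 * 3.14159...)
C = 60.920100 / 6.283185
C = 9.6957 m/s

9.6957


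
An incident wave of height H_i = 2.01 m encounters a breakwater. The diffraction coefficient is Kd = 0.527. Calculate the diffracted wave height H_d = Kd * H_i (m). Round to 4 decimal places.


H_d = Kd * H_i
H_d = 0.527 * 2.01
H_d = 1.0593 m

1.0593


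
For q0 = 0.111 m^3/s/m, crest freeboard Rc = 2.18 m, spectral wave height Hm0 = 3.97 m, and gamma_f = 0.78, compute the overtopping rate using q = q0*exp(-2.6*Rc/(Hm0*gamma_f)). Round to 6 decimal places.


q = q0 * exp(-2.6 * Rc / (Hm0 * gamma_f))
Exponent = -2.6 * 2.18 / (3.97 * 0.78)
= -2.6 * 2.18 / 3.0966
= -1.830395
exp(-1.830395) = 0.160350
q = 0.111 * 0.160350
q = 0.017799 m^3/s/m

0.017799


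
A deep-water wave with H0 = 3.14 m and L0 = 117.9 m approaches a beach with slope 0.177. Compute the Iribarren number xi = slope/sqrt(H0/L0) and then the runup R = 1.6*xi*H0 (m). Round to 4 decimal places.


xi = slope / sqrt(H0/L0)
H0/L0 = 3.14/117.9 = 0.026633
sqrt(0.026633) = 0.163195
xi = 0.177 / 0.163195 = 1.084589
R = 1.6 * xi * H0 = 1.6 * 1.084589 * 3.14
R = 5.4490 m

5.4490


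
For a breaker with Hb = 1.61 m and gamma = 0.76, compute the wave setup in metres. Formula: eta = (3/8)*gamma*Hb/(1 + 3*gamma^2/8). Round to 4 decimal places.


eta = (3/8) * gamma * Hb / (1 + 3*gamma^2/8)
Numerator = (3/8) * 0.76 * 1.61 = 0.458850
Denominator = 1 + 3*0.76^2/8 = 1 + 0.216600 = 1.216600
eta = 0.458850 / 1.216600
eta = 0.3772 m

0.3772


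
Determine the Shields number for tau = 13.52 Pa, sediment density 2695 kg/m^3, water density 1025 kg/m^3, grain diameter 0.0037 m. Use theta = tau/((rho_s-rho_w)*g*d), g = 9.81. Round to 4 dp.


theta = tau / ((rho_s - rho_w) * g * d)
rho_s - rho_w = 2695 - 1025 = 1670
Denominator = 1670 * 9.81 * 0.0037 = 60.615990
theta = 13.52 / 60.615990
theta = 0.2230

0.2230


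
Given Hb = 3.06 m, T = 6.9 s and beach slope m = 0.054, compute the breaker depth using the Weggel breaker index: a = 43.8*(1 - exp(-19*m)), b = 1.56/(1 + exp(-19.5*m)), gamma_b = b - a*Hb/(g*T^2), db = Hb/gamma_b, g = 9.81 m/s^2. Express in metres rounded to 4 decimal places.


a = 43.8 * (1 - exp(-19 * m))
exp(-19 * 0.054) = exp(-1.0260) = 0.358438
a = 43.8 * (1 - 0.358438) = 28.100422
b = 1.56 / (1 + exp(-19.5 * m))
exp(-19.5 * 0.054) = exp(-1.0530) = 0.348890
b = 1.56 / (1 + 0.348890) = 1.156507
Hb / (g * T^2) = 3.06 / (9.81 * 6.9^2) = 3.06 / 467.0541 = 0.00655170
gamma_b = b - a * Hb/(g*T^2) = 1.156507 - 28.100422 * 0.00655170 = 0.972401
db = Hb / gamma_b = 3.06 / 0.972401
db = 3.1468 m

3.1468


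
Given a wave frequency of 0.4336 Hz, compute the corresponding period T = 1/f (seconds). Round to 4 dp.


T = 1 / f
T = 1 / 0.4336
T = 2.3063 s

2.3063


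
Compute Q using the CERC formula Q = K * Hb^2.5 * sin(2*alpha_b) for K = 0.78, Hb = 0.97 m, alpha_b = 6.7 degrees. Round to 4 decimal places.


Q = K * Hb^2.5 * sin(2 * alpha_b)
Hb^2.5 = 0.97^2.5 = 0.926679
sin(2 * 6.7) = sin(13.4) = 0.231748
Q = 0.78 * 0.926679 * 0.231748
Q = 0.1675 m^3/s

0.1675


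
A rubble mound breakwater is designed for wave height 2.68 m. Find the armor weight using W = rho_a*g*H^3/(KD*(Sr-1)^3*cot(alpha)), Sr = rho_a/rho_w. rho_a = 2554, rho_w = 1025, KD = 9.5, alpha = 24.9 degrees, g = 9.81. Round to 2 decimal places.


Sr = rho_a / rho_w = 2554 / 1025 = 2.491707
(Sr - 1) = 1.491707
(Sr - 1)^3 = 3.319333
cot(24.9) = 1 / tan(24.9) = 1 / 0.464185 = 2.154316
Numerator = 2554 * 9.81 * 2.68^3 = 482274.4811
Denominator = 9.5 * 3.319333 * 2.154316 = 67.933468
W = 482274.4811 / 67.933468
W = 7099.22 N

7099.22


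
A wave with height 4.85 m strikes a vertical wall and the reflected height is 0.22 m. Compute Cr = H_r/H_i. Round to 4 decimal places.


Cr = H_r / H_i
Cr = 0.22 / 4.85
Cr = 0.0454

0.0454


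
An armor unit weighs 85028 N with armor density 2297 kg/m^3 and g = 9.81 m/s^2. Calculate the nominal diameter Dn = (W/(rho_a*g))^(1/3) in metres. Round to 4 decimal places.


V = W / (rho_a * g)
V = 85028 / (2297 * 9.81)
V = 85028 / 22533.57
V = 3.773392 m^3
Dn = V^(1/3) = 3.773392^(1/3)
Dn = 1.5568 m

1.5568


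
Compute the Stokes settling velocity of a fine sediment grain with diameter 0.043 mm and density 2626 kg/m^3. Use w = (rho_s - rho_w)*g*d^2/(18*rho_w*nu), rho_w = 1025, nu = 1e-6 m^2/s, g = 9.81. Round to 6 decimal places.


w = (rho_s - rho_w) * g * d^2 / (18 * rho_w * nu)
d = 0.043 mm = 0.000043 m
rho_s - rho_w = 2626 - 1025 = 1601
Numerator = 1601 * 9.81 * (0.000043)^2 = 0.000029040043
Denominator = 18 * 1025 * 1e-6 = 0.018450
w = 0.001574 m/s

0.001574


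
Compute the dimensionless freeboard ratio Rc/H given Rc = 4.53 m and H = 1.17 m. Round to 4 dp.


Relative freeboard = Rc / H
= 4.53 / 1.17
= 3.8718

3.8718


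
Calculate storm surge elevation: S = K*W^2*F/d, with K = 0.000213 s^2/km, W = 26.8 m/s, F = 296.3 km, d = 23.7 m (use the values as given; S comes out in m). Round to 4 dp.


S = K * W^2 * F / d
W^2 = 26.8^2 = 718.24
S = 0.000213 * 718.24 * 296.3 / 23.7
Numerator = 0.000213 * 718.24 * 296.3 = 45.329491
S = 45.329491 / 23.7 = 1.9126 m

1.9126


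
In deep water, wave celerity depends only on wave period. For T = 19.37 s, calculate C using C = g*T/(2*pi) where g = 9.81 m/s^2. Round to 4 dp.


We use the deep-water celerity formula:
C = g * T / (2 * pi)
C = 9.81 * 19.37 / (2 * 3.14159...)
C = 190.019700 / 6.283185
C = 30.2426 m/s

30.2426


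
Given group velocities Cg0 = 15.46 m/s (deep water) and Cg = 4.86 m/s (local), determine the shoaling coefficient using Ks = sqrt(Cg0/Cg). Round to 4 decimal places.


Ks = sqrt(Cg0 / Cg)
Ks = sqrt(15.46 / 4.86)
Ks = sqrt(3.1811)
Ks = 1.7836

1.7836


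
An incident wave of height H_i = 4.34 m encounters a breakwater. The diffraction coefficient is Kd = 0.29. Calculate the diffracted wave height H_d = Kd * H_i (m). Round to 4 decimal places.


H_d = Kd * H_i
H_d = 0.29 * 4.34
H_d = 1.2586 m

1.2586


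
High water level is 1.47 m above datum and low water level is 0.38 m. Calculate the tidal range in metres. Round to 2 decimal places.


Tidal range = High water - Low water
Tidal range = 1.47 - (0.38)
Tidal range = 1.09 m

1.09


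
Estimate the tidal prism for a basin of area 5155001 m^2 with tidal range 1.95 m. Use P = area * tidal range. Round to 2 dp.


Tidal prism = Area * Tidal range
P = 5155001 * 1.95
P = 10052251.95 m^3

10052251.95


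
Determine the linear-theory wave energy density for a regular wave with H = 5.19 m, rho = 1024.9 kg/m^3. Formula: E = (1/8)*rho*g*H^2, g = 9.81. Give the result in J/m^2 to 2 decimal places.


E = (1/8) * rho * g * H^2
E = (1/8) * 1024.9 * 9.81 * 5.19^2
E = 0.125 * 1024.9 * 9.81 * 26.9361
E = 33852.85 J/m^2

33852.85


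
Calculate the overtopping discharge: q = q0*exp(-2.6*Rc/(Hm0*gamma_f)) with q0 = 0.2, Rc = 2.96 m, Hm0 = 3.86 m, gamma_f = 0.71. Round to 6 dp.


q = q0 * exp(-2.6 * Rc / (Hm0 * gamma_f))
Exponent = -2.6 * 2.96 / (3.86 * 0.71)
= -2.6 * 2.96 / 2.7406
= -2.808144
exp(-2.808144) = 0.060317
q = 0.2 * 0.060317
q = 0.012063 m^3/s/m

0.012063


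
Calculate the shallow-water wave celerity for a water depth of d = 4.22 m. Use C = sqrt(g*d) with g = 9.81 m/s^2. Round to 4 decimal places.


Using the shallow-water approximation:
C = sqrt(g * d) = sqrt(9.81 * 4.22)
C = sqrt(41.3982)
C = 6.4341 m/s

6.4341


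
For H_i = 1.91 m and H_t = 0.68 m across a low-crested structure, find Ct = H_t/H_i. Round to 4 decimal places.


Ct = H_t / H_i
Ct = 0.68 / 1.91
Ct = 0.3560

0.3560


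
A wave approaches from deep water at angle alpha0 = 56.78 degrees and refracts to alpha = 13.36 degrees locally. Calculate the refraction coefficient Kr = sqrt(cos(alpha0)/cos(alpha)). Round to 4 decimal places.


Kr = sqrt(cos(alpha0) / cos(alpha))
cos(56.78) = 0.547855
cos(13.36) = 0.972937
Kr = sqrt(0.547855 / 0.972937)
Kr = sqrt(0.563094)
Kr = 0.7504

0.7504


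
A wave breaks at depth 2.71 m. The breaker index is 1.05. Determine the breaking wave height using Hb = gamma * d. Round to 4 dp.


Hb = gamma * d
Hb = 1.05 * 2.71
Hb = 2.8455 m

2.8455


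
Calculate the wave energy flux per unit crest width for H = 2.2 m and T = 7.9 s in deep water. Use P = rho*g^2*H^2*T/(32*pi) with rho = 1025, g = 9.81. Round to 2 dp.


P = rho * g^2 * H^2 * T / (32 * pi)
P = 1025 * 9.81^2 * 2.2^2 * 7.9 / (32 * pi)
P = 1025 * 96.2361 * 4.8400 * 7.9 / 100.53096
P = 37517.55 W/m

37517.55


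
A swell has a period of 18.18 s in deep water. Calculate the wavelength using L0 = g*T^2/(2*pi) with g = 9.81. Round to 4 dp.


L0 = g * T^2 / (2 * pi)
L0 = 9.81 * 18.18^2 / (2 * pi)
L0 = 9.81 * 330.5124 / 6.28319
L0 = 3242.3266 / 6.28319
L0 = 516.0323 m

516.0323


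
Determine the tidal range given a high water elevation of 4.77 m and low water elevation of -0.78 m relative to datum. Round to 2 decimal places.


Tidal range = High water - Low water
Tidal range = 4.77 - (-0.78)
Tidal range = 5.55 m

5.55


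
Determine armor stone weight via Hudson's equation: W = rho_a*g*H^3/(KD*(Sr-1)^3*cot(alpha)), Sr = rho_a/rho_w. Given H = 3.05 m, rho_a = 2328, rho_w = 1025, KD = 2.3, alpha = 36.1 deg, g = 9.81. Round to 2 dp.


Sr = rho_a / rho_w = 2328 / 1025 = 2.271220
(Sr - 1) = 1.271220
(Sr - 1)^3 = 2.054290
cot(36.1) = 1 / tan(36.1) = 1 / 0.729213 = 1.371342
Numerator = 2328 * 9.81 * 3.05^3 = 647964.9305
Denominator = 2.3 * 2.054290 * 1.371342 = 6.479408
W = 647964.9305 / 6.479408
W = 100003.72 N

100003.72


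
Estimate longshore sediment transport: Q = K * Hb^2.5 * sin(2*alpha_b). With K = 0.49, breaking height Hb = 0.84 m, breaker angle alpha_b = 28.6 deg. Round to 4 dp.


Q = K * Hb^2.5 * sin(2 * alpha_b)
Hb^2.5 = 0.84^2.5 = 0.646693
sin(2 * 28.6) = sin(57.2) = 0.840567
Q = 0.49 * 0.646693 * 0.840567
Q = 0.2664 m^3/s

0.2664


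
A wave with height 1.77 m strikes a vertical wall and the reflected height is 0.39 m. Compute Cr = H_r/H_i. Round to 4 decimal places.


Cr = H_r / H_i
Cr = 0.39 / 1.77
Cr = 0.2203

0.2203


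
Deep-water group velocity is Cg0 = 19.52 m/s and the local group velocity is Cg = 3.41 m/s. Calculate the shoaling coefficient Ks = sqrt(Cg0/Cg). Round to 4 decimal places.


Ks = sqrt(Cg0 / Cg)
Ks = sqrt(19.52 / 3.41)
Ks = sqrt(5.7243)
Ks = 2.3926

2.3926


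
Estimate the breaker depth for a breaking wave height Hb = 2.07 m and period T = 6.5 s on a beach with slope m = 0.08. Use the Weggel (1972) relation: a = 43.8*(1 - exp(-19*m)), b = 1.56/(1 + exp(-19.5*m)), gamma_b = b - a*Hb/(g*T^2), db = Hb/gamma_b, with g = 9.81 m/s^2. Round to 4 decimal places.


a = 43.8 * (1 - exp(-19 * m))
exp(-19 * 0.08) = exp(-1.5200) = 0.218712
a = 43.8 * (1 - 0.218712) = 34.220419
b = 1.56 / (1 + exp(-19.5 * m))
exp(-19.5 * 0.08) = exp(-1.5600) = 0.210136
b = 1.56 / (1 + 0.210136) = 1.289111
Hb / (g * T^2) = 2.07 / (9.81 * 6.5^2) = 2.07 / 414.4725 = 0.00499430
gamma_b = b - a * Hb/(g*T^2) = 1.289111 - 34.220419 * 0.00499430 = 1.118204
db = Hb / gamma_b = 2.07 / 1.118204
db = 1.8512 m

1.8512


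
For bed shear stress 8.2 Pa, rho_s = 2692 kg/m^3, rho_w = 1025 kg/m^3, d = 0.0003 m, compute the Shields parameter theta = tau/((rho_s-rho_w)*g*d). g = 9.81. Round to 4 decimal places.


theta = tau / ((rho_s - rho_w) * g * d)
rho_s - rho_w = 2692 - 1025 = 1667
Denominator = 1667 * 9.81 * 0.0003 = 4.905981
theta = 8.2 / 4.905981
theta = 1.6714

1.6714


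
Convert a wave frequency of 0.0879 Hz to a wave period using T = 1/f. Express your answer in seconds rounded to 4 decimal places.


T = 1 / f
T = 1 / 0.0879
T = 11.3766 s

11.3766


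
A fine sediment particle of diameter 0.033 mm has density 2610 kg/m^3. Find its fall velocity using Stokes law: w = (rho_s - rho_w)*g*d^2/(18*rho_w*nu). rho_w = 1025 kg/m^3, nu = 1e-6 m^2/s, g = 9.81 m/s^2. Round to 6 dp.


w = (rho_s - rho_w) * g * d^2 / (18 * rho_w * nu)
d = 0.033 mm = 0.000033 m
rho_s - rho_w = 2610 - 1025 = 1585
Numerator = 1585 * 9.81 * (0.000033)^2 = 0.000016932698
Denominator = 18 * 1025 * 1e-6 = 0.018450
w = 0.000918 m/s

0.000918


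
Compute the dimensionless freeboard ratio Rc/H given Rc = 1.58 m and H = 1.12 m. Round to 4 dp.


Relative freeboard = Rc / H
= 1.58 / 1.12
= 1.4107

1.4107


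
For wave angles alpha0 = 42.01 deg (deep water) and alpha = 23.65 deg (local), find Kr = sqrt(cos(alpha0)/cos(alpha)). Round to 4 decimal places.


Kr = sqrt(cos(alpha0) / cos(alpha))
cos(42.01) = 0.743028
cos(23.65) = 0.916013
Kr = sqrt(0.743028 / 0.916013)
Kr = sqrt(0.811154)
Kr = 0.9006

0.9006


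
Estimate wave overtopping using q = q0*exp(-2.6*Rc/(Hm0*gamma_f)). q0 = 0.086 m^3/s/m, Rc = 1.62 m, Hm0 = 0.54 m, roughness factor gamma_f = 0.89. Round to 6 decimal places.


q = q0 * exp(-2.6 * Rc / (Hm0 * gamma_f))
Exponent = -2.6 * 1.62 / (0.54 * 0.89)
= -2.6 * 1.62 / 0.4806
= -8.764045
exp(-8.764045) = 0.000156
q = 0.086 * 0.000156
q = 0.000013 m^3/s/m

0.000013


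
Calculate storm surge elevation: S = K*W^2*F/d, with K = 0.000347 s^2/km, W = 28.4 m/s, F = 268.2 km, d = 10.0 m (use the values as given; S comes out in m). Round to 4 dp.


S = K * W^2 * F / d
W^2 = 28.4^2 = 806.56
S = 0.000347 * 806.56 * 268.2 / 10.0
Numerator = 0.000347 * 806.56 * 268.2 = 75.062829
S = 75.062829 / 10.0 = 7.5063 m

7.5063


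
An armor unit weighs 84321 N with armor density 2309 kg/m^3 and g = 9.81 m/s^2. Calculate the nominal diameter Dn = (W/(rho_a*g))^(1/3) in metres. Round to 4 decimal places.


V = W / (rho_a * g)
V = 84321 / (2309 * 9.81)
V = 84321 / 22651.29
V = 3.722569 m^3
Dn = V^(1/3) = 3.722569^(1/3)
Dn = 1.5498 m

1.5498


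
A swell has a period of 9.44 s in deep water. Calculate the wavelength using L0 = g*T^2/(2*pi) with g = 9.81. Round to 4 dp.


L0 = g * T^2 / (2 * pi)
L0 = 9.81 * 9.44^2 / (2 * pi)
L0 = 9.81 * 89.1136 / 6.28319
L0 = 874.2044 / 6.28319
L0 = 139.1340 m

139.1340


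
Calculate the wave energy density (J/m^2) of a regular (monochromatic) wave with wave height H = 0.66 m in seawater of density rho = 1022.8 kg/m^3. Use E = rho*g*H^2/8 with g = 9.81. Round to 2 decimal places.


E = (1/8) * rho * g * H^2
E = (1/8) * 1022.8 * 9.81 * 0.66^2
E = 0.125 * 1022.8 * 9.81 * 0.4356
E = 546.33 J/m^2

546.33


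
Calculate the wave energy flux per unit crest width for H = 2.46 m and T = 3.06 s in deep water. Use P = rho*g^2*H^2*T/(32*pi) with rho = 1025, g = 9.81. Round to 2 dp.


P = rho * g^2 * H^2 * T / (32 * pi)
P = 1025 * 9.81^2 * 2.46^2 * 3.06 / (32 * pi)
P = 1025 * 96.2361 * 6.0516 * 3.06 / 100.53096
P = 18169.95 W/m

18169.95


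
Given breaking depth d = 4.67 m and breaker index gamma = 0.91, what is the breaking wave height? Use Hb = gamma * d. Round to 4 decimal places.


Hb = gamma * d
Hb = 0.91 * 4.67
Hb = 4.2497 m

4.2497


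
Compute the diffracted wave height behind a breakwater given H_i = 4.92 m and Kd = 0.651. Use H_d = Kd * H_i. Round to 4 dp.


H_d = Kd * H_i
H_d = 0.651 * 4.92
H_d = 3.2029 m

3.2029


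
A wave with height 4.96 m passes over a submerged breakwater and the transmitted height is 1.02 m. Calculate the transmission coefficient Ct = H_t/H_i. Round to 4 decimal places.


Ct = H_t / H_i
Ct = 1.02 / 4.96
Ct = 0.2056

0.2056


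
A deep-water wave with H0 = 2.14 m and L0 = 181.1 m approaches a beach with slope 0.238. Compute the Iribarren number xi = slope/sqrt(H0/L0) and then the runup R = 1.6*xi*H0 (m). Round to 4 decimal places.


xi = slope / sqrt(H0/L0)
H0/L0 = 2.14/181.1 = 0.011817
sqrt(0.011817) = 0.108705
xi = 0.238 / 0.108705 = 2.189421
R = 1.6 * xi * H0 = 1.6 * 2.189421 * 2.14
R = 7.4966 m

7.4966


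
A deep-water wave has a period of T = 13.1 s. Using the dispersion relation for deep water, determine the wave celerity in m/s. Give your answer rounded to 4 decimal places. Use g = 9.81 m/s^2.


We use the deep-water celerity formula:
C = g * T / (2 * pi)
C = 9.81 * 13.1 / (2 * 3.14159...)
C = 128.511000 / 6.283185
C = 20.4532 m/s

20.4532


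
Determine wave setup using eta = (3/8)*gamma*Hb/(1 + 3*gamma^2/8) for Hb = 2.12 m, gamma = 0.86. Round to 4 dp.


eta = (3/8) * gamma * Hb / (1 + 3*gamma^2/8)
Numerator = (3/8) * 0.86 * 2.12 = 0.683700
Denominator = 1 + 3*0.86^2/8 = 1 + 0.277350 = 1.277350
eta = 0.683700 / 1.277350
eta = 0.5352 m

0.5352
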